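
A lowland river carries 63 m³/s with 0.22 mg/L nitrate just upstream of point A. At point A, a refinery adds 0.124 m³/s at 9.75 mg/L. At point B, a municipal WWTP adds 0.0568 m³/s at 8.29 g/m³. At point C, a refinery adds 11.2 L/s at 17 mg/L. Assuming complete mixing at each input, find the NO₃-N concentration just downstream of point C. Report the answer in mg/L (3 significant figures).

0.249 mg/L

After input A: C = (63·0.22 + 0.124·9.75) / 63.12 = 0.2387 mg/L.
After input B: C = (63.12·0.2387 + 0.0568·8.29) / 63.18 = 0.246 mg/L.
11.2 L/s = 0.0112 m³/s.
After input C: C = (63.18·0.246 + 0.0112·17) / 63.19 = 0.2489 mg/L.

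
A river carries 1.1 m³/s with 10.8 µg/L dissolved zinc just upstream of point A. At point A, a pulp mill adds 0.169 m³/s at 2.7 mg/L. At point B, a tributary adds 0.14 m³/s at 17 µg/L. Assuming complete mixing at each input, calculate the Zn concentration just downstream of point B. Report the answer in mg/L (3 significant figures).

10.8 µg/L = 0.0108 mg/L.
After input A: C = (1.1·0.0108 + 0.169·2.7) / 1.269 = 0.3689 mg/L.
17 µg/L = 0.017 mg/L.
After input B: C = (1.269·0.3689 + 0.14·0.017) / 1.409 = 0.334 mg/L.

0.334 mg/L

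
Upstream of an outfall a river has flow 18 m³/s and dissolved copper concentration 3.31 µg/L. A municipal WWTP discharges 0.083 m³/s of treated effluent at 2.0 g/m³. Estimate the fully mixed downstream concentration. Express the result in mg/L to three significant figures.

0.0125 mg/L

3.31 µg/L = 0.00331 mg/L.
By mass balance at complete mixing, C = (0.083·2 + 18·0.00331) / (0.083 + 18) = 0.2256/18.08 = 0.01247 mg/L.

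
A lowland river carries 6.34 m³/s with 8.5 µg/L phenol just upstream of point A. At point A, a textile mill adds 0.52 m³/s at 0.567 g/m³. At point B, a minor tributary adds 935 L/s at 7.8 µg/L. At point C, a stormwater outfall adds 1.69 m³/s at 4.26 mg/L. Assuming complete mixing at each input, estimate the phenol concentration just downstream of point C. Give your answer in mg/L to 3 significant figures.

0.797 mg/L

8.5 µg/L = 0.0085 mg/L.
After input A: C = (6.34·0.0085 + 0.52·0.567) / 6.86 = 0.05084 mg/L.
935 L/s = 0.935 m³/s.
7.8 µg/L = 0.0078 mg/L.
After input B: C = (6.86·0.05084 + 0.935·0.0078) / 7.795 = 0.04567 mg/L.
After input C: C = (7.795·0.04567 + 1.69·4.26) / 9.485 = 0.7966 mg/L.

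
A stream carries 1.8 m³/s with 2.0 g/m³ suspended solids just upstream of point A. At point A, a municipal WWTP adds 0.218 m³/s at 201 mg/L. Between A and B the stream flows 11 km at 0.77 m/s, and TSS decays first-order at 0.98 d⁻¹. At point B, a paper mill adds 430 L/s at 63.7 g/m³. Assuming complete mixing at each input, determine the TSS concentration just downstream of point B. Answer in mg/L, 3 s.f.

After input A: C = (1.8·2 + 0.218·201) / 2.018 = 23.5 mg/L.
Over the 11 km reach to input B (t = 1.429e+04 s = 0.1653 d), decay gives C = 23.5·exp(−0.98·0.1653) = 19.98 mg/L.
430 L/s = 0.43 m³/s.
After input B: C = (2.018·19.98 + 0.43·63.7) / 2.448 = 27.66 mg/L.

27.7 mg/L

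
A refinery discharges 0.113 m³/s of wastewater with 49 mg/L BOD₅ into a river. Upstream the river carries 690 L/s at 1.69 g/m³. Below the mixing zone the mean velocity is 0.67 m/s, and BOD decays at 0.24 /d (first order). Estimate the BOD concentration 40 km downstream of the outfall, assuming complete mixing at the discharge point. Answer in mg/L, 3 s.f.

690 L/s = 0.69 m³/s.
After complete mixing, C₀ = (0.113·49 + 0.69·1.69) / 0.803 = 8.348 mg/L.
Travel time t = 4e+04 m / 0.67 m/s = 5.97e+04 s = 0.691 d.
C = 8.348·exp(−0.24·0.691) = 8.348·0.8472 = 7.072 mg/L.

7.07 mg/L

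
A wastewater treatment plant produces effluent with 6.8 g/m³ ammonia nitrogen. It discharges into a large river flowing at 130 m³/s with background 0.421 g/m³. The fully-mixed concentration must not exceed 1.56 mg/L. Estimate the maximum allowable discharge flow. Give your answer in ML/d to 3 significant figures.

Mass balance at complete mixing: C_std·(Q_w + Q_r) = Q_w·C_e + Q_r·C_b.
Rearranging, Q_w = Q_r·(C_std − C_b)/(C_e − C_std) = 130·(1.56 − 0.421) / (6.8 − 1.56) = 28.26 m³/s.
= 2441 ML/d.

2440 ML/d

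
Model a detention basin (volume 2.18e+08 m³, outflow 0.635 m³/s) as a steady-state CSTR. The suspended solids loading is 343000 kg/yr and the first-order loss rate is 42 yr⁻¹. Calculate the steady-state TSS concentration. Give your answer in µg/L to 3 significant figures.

Outflow Q = 0.635 m³/s × 3.156e+07 s/yr = 2.004e+07 m³/yr.
Steady-state CSTR mass balance: W = Q·C + k·V·C, so C = W/(Q + kV).
Q + kV = 2.004e+07 + 42·2.18e+08 = 9.176e+09 m³/yr.
C = 343000/9.176e+09 = 3.738e-05 kg/m³ = 0.03738 mg/L = 37.38 µg/L.

37.4 µg/L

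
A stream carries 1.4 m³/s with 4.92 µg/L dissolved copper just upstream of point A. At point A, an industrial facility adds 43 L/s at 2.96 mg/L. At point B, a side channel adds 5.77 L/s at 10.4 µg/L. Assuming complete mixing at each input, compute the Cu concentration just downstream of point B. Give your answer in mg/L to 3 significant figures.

4.92 µg/L = 0.00492 mg/L.
43 L/s = 0.043 m³/s.
After input A: C = (1.4·0.00492 + 0.043·2.96) / 1.443 = 0.09298 mg/L.
5.77 L/s = 0.00577 m³/s.
10.4 µg/L = 0.0104 mg/L.
After input B: C = (1.443·0.09298 + 0.00577·0.0104) / 1.449 = 0.09265 mg/L.

0.0926 mg/L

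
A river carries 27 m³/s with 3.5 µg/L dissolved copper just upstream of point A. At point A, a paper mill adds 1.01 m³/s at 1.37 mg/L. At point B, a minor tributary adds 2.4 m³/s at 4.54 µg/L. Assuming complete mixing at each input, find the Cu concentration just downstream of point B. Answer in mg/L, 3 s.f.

0.0490 mg/L

3.5 µg/L = 0.0035 mg/L.
After input A: C = (27·0.0035 + 1.01·1.37) / 28.01 = 0.05277 mg/L.
4.54 µg/L = 0.00454 mg/L.
After input B: C = (28.01·0.05277 + 2.4·0.00454) / 30.41 = 0.04897 mg/L.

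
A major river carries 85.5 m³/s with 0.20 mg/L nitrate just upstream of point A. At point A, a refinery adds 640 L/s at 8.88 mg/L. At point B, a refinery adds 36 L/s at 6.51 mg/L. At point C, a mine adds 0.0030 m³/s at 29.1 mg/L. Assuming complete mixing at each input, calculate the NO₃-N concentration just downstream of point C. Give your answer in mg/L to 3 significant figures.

640 L/s = 0.64 m³/s.
After input A: C = (85.5·0.2 + 0.64·8.88) / 86.14 = 0.2645 mg/L.
36 L/s = 0.036 m³/s.
After input B: C = (86.14·0.2645 + 0.036·6.51) / 86.18 = 0.2671 mg/L.
After input C: C = (86.18·0.2671 + 0.003·29.1) / 86.18 = 0.2681 mg/L.

0.268 mg/L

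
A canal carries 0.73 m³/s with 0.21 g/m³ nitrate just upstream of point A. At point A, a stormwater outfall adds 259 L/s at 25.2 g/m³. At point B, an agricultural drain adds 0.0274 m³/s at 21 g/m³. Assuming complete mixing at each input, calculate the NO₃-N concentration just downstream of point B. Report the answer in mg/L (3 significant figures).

259 L/s = 0.259 m³/s.
After input A: C = (0.73·0.21 + 0.259·25.2) / 0.989 = 6.754 mg/L.
After input B: C = (0.989·6.754 + 0.0274·21) / 1.016 = 7.138 mg/L.

7.14 mg/L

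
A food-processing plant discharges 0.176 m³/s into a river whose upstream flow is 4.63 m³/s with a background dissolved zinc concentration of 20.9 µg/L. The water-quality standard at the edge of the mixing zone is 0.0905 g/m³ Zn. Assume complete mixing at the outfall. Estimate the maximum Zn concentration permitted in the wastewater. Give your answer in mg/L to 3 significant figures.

20.9 µg/L = 0.0209 mg/L.
Mass balance: 0.0905·4.806 = 0.176·Cₑ + 4.63·0.0209.
Cₑ = (0.4349 − 0.09677) / 0.176 = 1.921 mg/L.

1.92 mg/L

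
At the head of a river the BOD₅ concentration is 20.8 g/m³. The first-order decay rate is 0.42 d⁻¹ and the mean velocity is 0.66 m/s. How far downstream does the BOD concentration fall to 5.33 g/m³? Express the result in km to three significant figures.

From C = C₀·e^(−kt), t = ln(C₀/C)/k = ln(20.8/5.33)/0.42 = 1.362/0.42 = 3.242 d.
Distance = v·t = 0.66 m/s × 2.801e+05 s = 1.849e+05 m = 184.9 km.

185 km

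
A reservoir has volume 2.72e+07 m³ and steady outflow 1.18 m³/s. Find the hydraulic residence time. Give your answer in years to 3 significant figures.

0.730 yr

Q = 1.18 m³/s × 3.156e+07 s/yr = 3.724e+07 m³/yr.
Hydraulic residence time τ = V/Q = 2.72e+07/3.724e+07 = 0.7304 yr.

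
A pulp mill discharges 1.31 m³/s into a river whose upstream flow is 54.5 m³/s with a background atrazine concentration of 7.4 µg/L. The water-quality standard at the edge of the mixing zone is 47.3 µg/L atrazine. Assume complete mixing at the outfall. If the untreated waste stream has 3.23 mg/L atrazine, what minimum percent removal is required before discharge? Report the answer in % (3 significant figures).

47.1 %

7.4 µg/L = 0.0074 mg/L.
47.3 µg/L = 0.0473 mg/L.
Mass balance: 0.0473·55.81 = 1.31·Cₑ + 54.5·0.0074.
Cₑ = (2.64 − 0.4033) / 1.31 = 1.707 mg/L.
Required removal = 1 − 1.707/3.23 = 47.14 %.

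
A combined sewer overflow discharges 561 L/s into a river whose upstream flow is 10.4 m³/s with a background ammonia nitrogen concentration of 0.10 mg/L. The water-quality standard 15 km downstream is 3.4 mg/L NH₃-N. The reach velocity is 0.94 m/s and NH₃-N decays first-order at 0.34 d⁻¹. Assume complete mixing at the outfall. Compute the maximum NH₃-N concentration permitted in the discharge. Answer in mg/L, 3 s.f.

68.9 mg/L

561 L/s = 0.561 m³/s.
Travel time to the compliance point: t = 1.5e+04/0.94 = 1.596e+04 s = 0.1847 d; decay factor exp(−0.34·0.1847) = 0.9391.
So the concentration just after mixing may be at most 3.4/0.9391 = 3.62 mg/L.
Mass balance: 3.62·10.96 = 0.561·Cₑ + 10.4·0.1.
Cₑ = (39.68 − 1.04) / 0.561 = 68.88 mg/L.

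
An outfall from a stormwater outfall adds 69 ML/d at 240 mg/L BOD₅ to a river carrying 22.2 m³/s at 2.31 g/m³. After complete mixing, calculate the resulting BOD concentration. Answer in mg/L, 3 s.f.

69 ML/d = 0.7986 m³/s.
Conservation of mass across the mixing zone: C = (0.7986·240 + 22.2·2.31) / (0.7986 + 22.2) = 242.9/23 = 10.56 mg/L.

10.6 mg/L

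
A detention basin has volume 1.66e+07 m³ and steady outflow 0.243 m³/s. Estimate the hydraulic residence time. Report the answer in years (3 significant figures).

Q = 0.243 m³/s × 3.156e+07 s/yr = 7.668e+06 m³/yr.
Hydraulic residence time τ = V/Q = 1.66e+07/7.668e+06 = 2.165 yr.

2.16 yr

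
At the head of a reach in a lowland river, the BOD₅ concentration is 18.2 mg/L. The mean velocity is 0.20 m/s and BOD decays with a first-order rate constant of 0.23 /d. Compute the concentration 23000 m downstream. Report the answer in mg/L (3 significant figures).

Travel time t = 23000 m / 0.20 m/s = 2.3e+04/0.20 = 1.15e+05 s = 1.331 d.
First-order decay: C = 18.2·exp(−0.23·1.331) = 18.2·0.7363 = 13.4 mg/L.

13.4 mg/L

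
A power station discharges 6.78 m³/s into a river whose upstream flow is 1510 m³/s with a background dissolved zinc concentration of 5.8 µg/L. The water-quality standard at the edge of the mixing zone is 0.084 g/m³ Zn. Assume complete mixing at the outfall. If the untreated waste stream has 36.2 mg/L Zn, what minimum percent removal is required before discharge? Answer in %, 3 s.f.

51.7 %

5.8 µg/L = 0.0058 mg/L.
Mass balance: 0.084·1517 = 6.78·Cₑ + 1510·0.0058.
Cₑ = (127.4 − 8.758) / 6.78 = 17.5 mg/L.
Required removal = 1 − 17.5/36.2 = 51.66 %.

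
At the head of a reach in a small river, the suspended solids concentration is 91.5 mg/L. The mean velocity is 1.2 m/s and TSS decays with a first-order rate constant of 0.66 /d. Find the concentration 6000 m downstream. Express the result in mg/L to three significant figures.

Travel time t = 6000 m / 1.2 m/s = 6000/1.2 = 5000 s = 0.05787 d.
First-order decay: C = 91.5·exp(−0.66·0.05787) = 91.5·0.9625 = 88.07 mg/L.

88.1 mg/L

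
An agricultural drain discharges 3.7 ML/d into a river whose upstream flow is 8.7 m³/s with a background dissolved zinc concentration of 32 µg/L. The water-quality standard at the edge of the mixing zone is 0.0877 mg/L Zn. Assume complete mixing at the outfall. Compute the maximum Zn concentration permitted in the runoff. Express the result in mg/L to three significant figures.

3.7 ML/d = 0.04282 m³/s.
32 µg/L = 0.032 mg/L.
Mass balance: 0.0877·8.743 = 0.04282·Cₑ + 8.7·0.032.
Cₑ = (0.7667 − 0.2784) / 0.04282 = 11.4 mg/L.

11.4 mg/L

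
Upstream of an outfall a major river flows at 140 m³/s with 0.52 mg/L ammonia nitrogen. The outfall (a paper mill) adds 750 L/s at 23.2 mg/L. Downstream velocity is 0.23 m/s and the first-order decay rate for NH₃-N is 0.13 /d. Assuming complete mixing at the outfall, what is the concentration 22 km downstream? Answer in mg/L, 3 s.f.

750 L/s = 0.75 m³/s.
After complete mixing, C₀ = (0.75·23.2 + 140·0.52) / 140.8 = 0.6409 mg/L.
Travel time t = 2.2e+04 m / 0.23 m/s = 9.565e+04 s = 1.107 d.
C = 0.6409·exp(−0.13·1.107) = 0.6409·0.866 = 0.555 mg/L.

0.555 mg/L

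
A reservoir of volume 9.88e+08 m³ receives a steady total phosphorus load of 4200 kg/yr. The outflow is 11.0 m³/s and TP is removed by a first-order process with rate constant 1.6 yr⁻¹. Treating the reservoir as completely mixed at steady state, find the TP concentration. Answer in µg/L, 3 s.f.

2.18 µg/L

Outflow Q = 11.0 m³/s × 3.156e+07 s/yr = 3.471e+08 m³/yr.
Steady-state CSTR mass balance: W = Q·C + k·V·C, so C = W/(Q + kV).
Q + kV = 3.471e+08 + 1.6·9.88e+08 = 1.928e+09 m³/yr.
C = 4200/1.928e+09 = 2.178e-06 kg/m³ = 0.002178 mg/L = 2.178 µg/L.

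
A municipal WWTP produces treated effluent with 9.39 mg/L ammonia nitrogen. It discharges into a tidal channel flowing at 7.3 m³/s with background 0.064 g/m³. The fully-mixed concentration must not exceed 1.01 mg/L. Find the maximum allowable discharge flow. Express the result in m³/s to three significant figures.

Mass balance at complete mixing: C_std·(Q_w + Q_r) = Q_w·C_e + Q_r·C_b.
Rearranging, Q_w = Q_r·(C_std − C_b)/(C_e − C_std) = 7.3·(1.01 − 0.064) / (9.39 − 1.01) = 0.8241 m³/s.

0.824 m³/s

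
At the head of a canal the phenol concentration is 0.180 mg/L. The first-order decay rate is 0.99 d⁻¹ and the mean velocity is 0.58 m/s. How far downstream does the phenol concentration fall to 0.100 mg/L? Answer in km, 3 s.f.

From C = C₀·e^(−kt), t = ln(C₀/C)/k = ln(0.180/0.100)/0.99 = 0.5878/0.99 = 0.5937 d.
Distance = v·t = 0.58 m/s × 5.13e+04 s = 2.975e+04 m = 29.75 km.

29.8 km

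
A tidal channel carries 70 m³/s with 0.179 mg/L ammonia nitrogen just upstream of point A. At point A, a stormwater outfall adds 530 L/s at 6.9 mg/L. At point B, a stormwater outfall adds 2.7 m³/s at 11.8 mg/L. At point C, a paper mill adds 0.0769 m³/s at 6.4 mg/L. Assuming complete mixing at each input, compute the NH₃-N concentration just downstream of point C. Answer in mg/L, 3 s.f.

0.662 mg/L

530 L/s = 0.53 m³/s.
After input A: C = (70·0.179 + 0.53·6.9) / 70.53 = 0.2295 mg/L.
After input B: C = (70.53·0.2295 + 2.7·11.8) / 73.23 = 0.6561 mg/L.
After input C: C = (73.23·0.6561 + 0.0769·6.4) / 73.31 = 0.6621 mg/L.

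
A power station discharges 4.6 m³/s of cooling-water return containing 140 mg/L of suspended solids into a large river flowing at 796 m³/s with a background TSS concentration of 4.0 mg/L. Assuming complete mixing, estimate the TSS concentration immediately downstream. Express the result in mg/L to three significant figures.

By mass balance at complete mixing, C = (4.6·140 + 796·4) / (4.6 + 796) = 3828/800.6 = 4.781 mg/L.

4.78 mg/L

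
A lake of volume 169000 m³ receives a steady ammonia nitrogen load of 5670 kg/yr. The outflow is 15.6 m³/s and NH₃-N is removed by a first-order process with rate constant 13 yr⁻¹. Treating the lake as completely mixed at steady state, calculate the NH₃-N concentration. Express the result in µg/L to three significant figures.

Outflow Q = 15.6 m³/s × 3.156e+07 s/yr = 4.923e+08 m³/yr.
Steady-state CSTR mass balance: W = Q·C + k·V·C, so C = W/(Q + kV).
Q + kV = 4.923e+08 + 13·169000 = 4.945e+08 m³/yr.
C = 5670/4.945e+08 = 1.147e-05 kg/m³ = 0.01147 mg/L = 11.47 µg/L.

11.5 µg/L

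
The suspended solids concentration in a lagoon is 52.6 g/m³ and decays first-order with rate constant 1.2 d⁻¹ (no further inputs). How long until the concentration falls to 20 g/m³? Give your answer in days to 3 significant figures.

t = ln(C₀/C)/k = ln(52.6/20)/1.2 = 0.967/1.2 = 0.8058 d.

0.806 d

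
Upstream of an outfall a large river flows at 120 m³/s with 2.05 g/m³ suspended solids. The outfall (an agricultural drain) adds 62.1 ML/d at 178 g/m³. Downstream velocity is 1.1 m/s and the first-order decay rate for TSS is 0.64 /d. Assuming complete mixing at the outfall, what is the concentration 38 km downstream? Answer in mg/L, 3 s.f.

2.40 mg/L

62.1 ML/d = 0.7188 m³/s.
After complete mixing, C₀ = (0.7188·178 + 120·2.05) / 120.7 = 3.098 mg/L.
Travel time t = 3.8e+04 m / 1.1 m/s = 3.455e+04 s = 0.3998 d.
C = 3.098·exp(−0.64·0.3998) = 3.098·0.7742 = 2.398 mg/L.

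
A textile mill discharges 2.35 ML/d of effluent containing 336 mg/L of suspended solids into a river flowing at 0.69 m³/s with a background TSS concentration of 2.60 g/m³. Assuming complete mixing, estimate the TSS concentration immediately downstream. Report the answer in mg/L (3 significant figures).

15.2 mg/L

2.35 ML/d = 0.0272 m³/s.
Conservation of mass across the mixing zone: C = (0.0272·336 + 0.69·2.6) / (0.0272 + 0.69) = 10.93/0.7172 = 15.24 mg/L.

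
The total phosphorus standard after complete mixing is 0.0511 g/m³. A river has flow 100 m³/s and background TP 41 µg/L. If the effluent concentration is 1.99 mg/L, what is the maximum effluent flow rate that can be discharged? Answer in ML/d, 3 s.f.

41 µg/L = 0.041 mg/L.
Mass balance at complete mixing: C_std·(Q_w + Q_r) = Q_w·C_e + Q_r·C_b.
Rearranging, Q_w = Q_r·(C_std − C_b)/(C_e − C_std) = 100·(0.0511 − 0.041) / (1.99 − 0.0511) = 0.5209 m³/s.
= 45.01 ML/d.

45.0 ML/d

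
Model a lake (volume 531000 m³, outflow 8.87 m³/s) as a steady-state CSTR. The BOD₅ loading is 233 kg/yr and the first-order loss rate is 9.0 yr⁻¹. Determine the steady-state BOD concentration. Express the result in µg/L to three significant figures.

0.818 µg/L

Outflow Q = 8.87 m³/s × 3.156e+07 s/yr = 2.799e+08 m³/yr.
Steady-state CSTR mass balance: W = Q·C + k·V·C, so C = W/(Q + kV).
Q + kV = 2.799e+08 + 9.0·531000 = 2.847e+08 m³/yr.
C = 233/2.847e+08 = 8.184e-07 kg/m³ = 0.0008184 mg/L = 0.8184 µg/L.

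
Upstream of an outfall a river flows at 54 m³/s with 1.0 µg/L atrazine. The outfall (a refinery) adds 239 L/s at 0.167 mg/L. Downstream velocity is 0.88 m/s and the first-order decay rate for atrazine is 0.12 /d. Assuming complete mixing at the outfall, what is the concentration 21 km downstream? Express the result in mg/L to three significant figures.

0.00168 mg/L

239 L/s = 0.239 m³/s.
1.0 µg/L = 0.001 mg/L.
After complete mixing, C₀ = (0.239·0.167 + 54·0.001) / 54.24 = 0.001731 mg/L.
Travel time t = 2.1e+04 m / 0.88 m/s = 2.386e+04 s = 0.2762 d.
C = 0.001731·exp(−0.12·0.2762) = 0.001731·0.9674 = 0.001675 mg/L.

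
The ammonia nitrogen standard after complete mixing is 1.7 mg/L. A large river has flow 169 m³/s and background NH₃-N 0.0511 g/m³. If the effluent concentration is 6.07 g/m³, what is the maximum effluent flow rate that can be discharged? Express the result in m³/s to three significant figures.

63.8 m³/s

Mass balance at complete mixing: C_std·(Q_w + Q_r) = Q_w·C_e + Q_r·C_b.
Rearranging, Q_w = Q_r·(C_std − C_b)/(C_e − C_std) = 169·(1.7 − 0.0511) / (6.07 − 1.7) = 63.77 m³/s.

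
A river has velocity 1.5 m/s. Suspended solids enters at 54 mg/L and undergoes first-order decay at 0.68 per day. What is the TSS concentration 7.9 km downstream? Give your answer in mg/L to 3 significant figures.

51.8 mg/L

Travel time t = 7.9 km / 1.5 m/s = 7900/1.5 = 5267 s = 0.06096 d.
First-order decay: C = 54·exp(−0.68·0.06096) = 54·0.9594 = 51.81 mg/L.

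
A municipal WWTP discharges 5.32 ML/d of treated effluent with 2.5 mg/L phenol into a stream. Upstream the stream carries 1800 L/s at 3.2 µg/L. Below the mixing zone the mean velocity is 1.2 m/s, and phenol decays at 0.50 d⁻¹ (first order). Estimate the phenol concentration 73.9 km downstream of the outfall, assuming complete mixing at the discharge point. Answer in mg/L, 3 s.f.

0.0601 mg/L

5.32 ML/d = 0.06157 m³/s.
1800 L/s = 1.8 m³/s.
3.2 µg/L = 0.0032 mg/L.
After complete mixing, C₀ = (0.06157·2.5 + 1.8·0.0032) / 1.862 = 0.08579 mg/L.
Travel time t = 7.39e+04 m / 1.2 m/s = 6.158e+04 s = 0.7128 d.
C = 0.08579·exp(−0.50·0.7128) = 0.08579·0.7002 = 0.06007 mg/L.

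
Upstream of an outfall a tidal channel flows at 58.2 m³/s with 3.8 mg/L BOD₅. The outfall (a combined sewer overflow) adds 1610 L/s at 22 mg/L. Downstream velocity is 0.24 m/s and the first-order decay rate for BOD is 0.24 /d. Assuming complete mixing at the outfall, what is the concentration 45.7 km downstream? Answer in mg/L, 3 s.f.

1610 L/s = 1.61 m³/s.
After complete mixing, C₀ = (1.61·22 + 58.2·3.8) / 59.81 = 4.29 mg/L.
Travel time t = 4.57e+04 m / 0.24 m/s = 1.904e+05 s = 2.204 d.
C = 4.29·exp(−0.24·2.204) = 4.29·0.5892 = 2.528 mg/L.

2.53 mg/L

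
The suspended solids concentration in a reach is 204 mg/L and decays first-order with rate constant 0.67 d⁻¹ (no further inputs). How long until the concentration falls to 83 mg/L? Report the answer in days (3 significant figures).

t = ln(C₀/C)/k = ln(204/83)/0.67 = 0.8993/0.67 = 1.342 d.

1.34 d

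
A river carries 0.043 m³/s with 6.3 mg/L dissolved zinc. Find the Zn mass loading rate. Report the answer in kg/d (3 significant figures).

23.4 kg/d

Mass flux = Q·C = 0.043 m³/s × 6.3 g/m³ = 0.2709 g/s.
= 0.2709 g/s × 86.4 = 23.41 kg/d.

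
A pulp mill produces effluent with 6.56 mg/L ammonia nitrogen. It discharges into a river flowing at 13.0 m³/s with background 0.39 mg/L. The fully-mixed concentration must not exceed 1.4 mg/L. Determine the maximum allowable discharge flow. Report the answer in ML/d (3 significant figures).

220 ML/d

Mass balance at complete mixing: C_std·(Q_w + Q_r) = Q_w·C_e + Q_r·C_b.
Rearranging, Q_w = Q_r·(C_std − C_b)/(C_e − C_std) = 13.0·(1.4 − 0.39) / (6.56 − 1.4) = 2.545 m³/s.
= 219.9 ML/d.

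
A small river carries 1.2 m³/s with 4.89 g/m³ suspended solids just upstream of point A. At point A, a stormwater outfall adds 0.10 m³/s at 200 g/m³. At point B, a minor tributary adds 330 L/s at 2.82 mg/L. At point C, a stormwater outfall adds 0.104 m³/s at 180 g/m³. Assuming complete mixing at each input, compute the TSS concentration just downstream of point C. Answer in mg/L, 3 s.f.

26.3 mg/L

After input A: C = (1.2·4.89 + 0.1·200) / 1.3 = 19.9 mg/L.
330 L/s = 0.33 m³/s.
After input B: C = (1.3·19.9 + 0.33·2.82) / 1.63 = 16.44 mg/L.
After input C: C = (1.63·16.44 + 0.104·180) / 1.734 = 26.25 mg/L.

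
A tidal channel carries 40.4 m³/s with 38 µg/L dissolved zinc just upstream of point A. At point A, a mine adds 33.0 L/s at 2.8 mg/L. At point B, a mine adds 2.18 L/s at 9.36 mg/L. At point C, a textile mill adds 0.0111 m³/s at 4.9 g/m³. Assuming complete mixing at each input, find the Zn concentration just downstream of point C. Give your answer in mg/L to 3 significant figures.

0.0421 mg/L

38 µg/L = 0.038 mg/L.
33.0 L/s = 0.033 m³/s.
After input A: C = (40.4·0.038 + 0.033·2.8) / 40.43 = 0.04025 mg/L.
2.18 L/s = 0.00218 m³/s.
After input B: C = (40.43·0.04025 + 0.00218·9.36) / 40.44 = 0.04076 mg/L.
After input C: C = (40.44·0.04076 + 0.0111·4.9) / 40.45 = 0.04209 mg/L.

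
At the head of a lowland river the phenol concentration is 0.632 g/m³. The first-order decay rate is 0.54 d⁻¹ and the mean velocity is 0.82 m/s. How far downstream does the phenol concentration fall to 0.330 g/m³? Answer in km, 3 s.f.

From C = C₀·e^(−kt), t = ln(C₀/C)/k = ln(0.632/0.330)/0.54 = 0.6498/0.54 = 1.203 d.
Distance = v·t = 0.82 m/s × 1.04e+05 s = 8.525e+04 m = 85.25 km.

85.3 km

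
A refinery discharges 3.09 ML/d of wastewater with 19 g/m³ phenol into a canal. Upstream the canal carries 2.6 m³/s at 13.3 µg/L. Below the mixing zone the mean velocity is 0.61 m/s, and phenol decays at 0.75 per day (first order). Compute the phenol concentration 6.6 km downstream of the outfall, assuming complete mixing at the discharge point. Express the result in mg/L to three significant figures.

3.09 ML/d = 0.03576 m³/s.
13.3 µg/L = 0.0133 mg/L.
After complete mixing, C₀ = (0.03576·19 + 2.6·0.0133) / 2.636 = 0.2709 mg/L.
Travel time t = 6600 m / 0.61 m/s = 1.082e+04 s = 0.1252 d.
C = 0.2709·exp(−0.75·0.1252) = 0.2709·0.9104 = 0.2466 mg/L.

0.247 mg/L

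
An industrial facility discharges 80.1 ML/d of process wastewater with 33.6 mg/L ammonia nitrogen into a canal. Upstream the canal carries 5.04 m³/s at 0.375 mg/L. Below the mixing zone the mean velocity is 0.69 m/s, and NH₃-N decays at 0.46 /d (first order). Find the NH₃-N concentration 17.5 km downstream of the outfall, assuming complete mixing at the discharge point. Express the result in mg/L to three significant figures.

4.84 mg/L

80.1 ML/d = 0.9271 m³/s.
After complete mixing, C₀ = (0.9271·33.6 + 5.04·0.375) / 5.967 = 5.537 mg/L.
Travel time t = 1.75e+04 m / 0.69 m/s = 2.536e+04 s = 0.2935 d.
C = 5.537·exp(−0.46·0.2935) = 5.537·0.8737 = 4.838 mg/L.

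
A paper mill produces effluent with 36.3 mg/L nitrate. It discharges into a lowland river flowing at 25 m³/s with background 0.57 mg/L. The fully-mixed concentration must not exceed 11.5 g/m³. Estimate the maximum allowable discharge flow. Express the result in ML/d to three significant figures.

952 ML/d

Mass balance at complete mixing: C_std·(Q_w + Q_r) = Q_w·C_e + Q_r·C_b.
Rearranging, Q_w = Q_r·(C_std − C_b)/(C_e − C_std) = 25·(11.5 − 0.57) / (36.3 − 11.5) = 11.02 m³/s.
= 952 ML/d.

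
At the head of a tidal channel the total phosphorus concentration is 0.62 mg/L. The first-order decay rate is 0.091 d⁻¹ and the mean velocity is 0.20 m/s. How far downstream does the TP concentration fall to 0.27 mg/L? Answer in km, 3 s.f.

158 km

From C = C₀·e^(−kt), t = ln(C₀/C)/k = ln(0.62/0.27)/0.091 = 0.8313/0.091 = 9.135 d.
Distance = v·t = 0.20 m/s × 7.893e+05 s = 1.579e+05 m = 157.9 km.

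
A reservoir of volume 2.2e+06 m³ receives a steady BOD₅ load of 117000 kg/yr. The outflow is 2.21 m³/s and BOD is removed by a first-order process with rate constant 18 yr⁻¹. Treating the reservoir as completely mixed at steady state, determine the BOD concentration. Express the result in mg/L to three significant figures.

1.07 mg/L

Outflow Q = 2.21 m³/s × 3.156e+07 s/yr = 6.974e+07 m³/yr.
Steady-state CSTR mass balance: W = Q·C + k·V·C, so C = W/(Q + kV).
Q + kV = 6.974e+07 + 18·2.2e+06 = 1.093e+08 m³/yr.
C = 117000/1.093e+08 = 0.00107 kg/m³ = 1.07 mg/L.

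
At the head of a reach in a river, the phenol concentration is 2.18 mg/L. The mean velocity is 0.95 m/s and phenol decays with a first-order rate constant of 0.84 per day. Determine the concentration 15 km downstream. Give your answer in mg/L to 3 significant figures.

1.87 mg/L

Travel time t = 15 km / 0.95 m/s = 1.5e+04/0.95 = 1.579e+04 s = 0.1827 d.
First-order decay: C = 2.18·exp(−0.84·0.1827) = 2.18·0.8577 = 1.87 mg/L.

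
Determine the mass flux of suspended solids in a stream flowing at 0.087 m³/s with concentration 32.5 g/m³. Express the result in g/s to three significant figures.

Mass flux = Q·C = 0.087 m³/s × 32.5 g/m³ = 2.827 g/s.

2.83 g/s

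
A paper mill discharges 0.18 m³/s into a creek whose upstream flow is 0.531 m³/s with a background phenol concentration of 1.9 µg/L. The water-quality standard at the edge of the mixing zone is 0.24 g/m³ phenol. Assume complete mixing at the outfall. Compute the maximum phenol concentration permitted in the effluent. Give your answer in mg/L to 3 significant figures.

0.942 mg/L

1.9 µg/L = 0.0019 mg/L.
Mass balance: 0.24·0.711 = 0.18·Cₑ + 0.531·0.0019.
Cₑ = (0.1706 − 0.001009) / 0.18 = 0.9424 mg/L.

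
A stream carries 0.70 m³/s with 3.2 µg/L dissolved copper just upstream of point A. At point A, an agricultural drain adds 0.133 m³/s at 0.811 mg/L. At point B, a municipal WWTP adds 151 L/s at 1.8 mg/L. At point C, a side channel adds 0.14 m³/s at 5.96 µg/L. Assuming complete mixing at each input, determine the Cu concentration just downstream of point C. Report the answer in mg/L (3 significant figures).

0.341 mg/L

3.2 µg/L = 0.0032 mg/L.
After input A: C = (0.7·0.0032 + 0.133·0.811) / 0.833 = 0.1322 mg/L.
151 L/s = 0.151 m³/s.
After input B: C = (0.833·0.1322 + 0.151·1.8) / 0.984 = 0.3881 mg/L.
5.96 µg/L = 0.00596 mg/L.
After input C: C = (0.984·0.3881 + 0.14·0.00596) / 1.124 = 0.3405 mg/L.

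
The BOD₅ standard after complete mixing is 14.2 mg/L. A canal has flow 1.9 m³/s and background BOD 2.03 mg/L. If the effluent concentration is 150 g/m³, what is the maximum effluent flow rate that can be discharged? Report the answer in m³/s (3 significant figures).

0.170 m³/s

Mass balance at complete mixing: C_std·(Q_w + Q_r) = Q_w·C_e + Q_r·C_b.
Rearranging, Q_w = Q_r·(C_std − C_b)/(C_e − C_std) = 1.9·(14.2 − 2.03) / (150 − 14.2) = 0.1703 m³/s.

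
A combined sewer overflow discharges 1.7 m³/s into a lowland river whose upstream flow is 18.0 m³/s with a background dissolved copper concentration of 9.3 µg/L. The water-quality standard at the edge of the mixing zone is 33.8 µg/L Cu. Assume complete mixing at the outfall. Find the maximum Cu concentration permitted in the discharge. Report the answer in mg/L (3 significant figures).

0.293 mg/L

9.3 µg/L = 0.0093 mg/L.
33.8 µg/L = 0.0338 mg/L.
Mass balance: 0.0338·19.7 = 1.7·Cₑ + 18·0.0093.
Cₑ = (0.6659 − 0.1674) / 1.7 = 0.2932 mg/L.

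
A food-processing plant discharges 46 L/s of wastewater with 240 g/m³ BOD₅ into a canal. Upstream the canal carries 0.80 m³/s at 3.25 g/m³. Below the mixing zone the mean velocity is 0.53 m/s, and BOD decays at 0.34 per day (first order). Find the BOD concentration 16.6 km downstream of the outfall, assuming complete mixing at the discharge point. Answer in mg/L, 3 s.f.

46 L/s = 0.046 m³/s.
After complete mixing, C₀ = (0.046·240 + 0.8·3.25) / 0.846 = 16.12 mg/L.
Travel time t = 1.66e+04 m / 0.53 m/s = 3.132e+04 s = 0.3625 d.
C = 16.12·exp(−0.34·0.3625) = 16.12·0.884 = 14.25 mg/L.

14.3 mg/L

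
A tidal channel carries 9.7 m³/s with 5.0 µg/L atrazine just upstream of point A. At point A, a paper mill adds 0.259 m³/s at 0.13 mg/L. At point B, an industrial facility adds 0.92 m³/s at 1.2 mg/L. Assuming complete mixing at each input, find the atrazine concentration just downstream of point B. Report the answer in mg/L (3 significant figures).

0.109 mg/L

5.0 µg/L = 0.005 mg/L.
After input A: C = (9.7·0.005 + 0.259·0.13) / 9.959 = 0.008251 mg/L.
After input B: C = (9.959·0.008251 + 0.92·1.2) / 10.88 = 0.109 mg/L.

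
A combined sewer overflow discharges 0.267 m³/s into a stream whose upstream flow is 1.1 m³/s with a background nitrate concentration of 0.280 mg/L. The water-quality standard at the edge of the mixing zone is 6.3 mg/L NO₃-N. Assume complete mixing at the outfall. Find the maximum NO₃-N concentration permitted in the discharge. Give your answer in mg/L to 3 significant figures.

31.1 mg/L

Mass balance: 6.3·1.367 = 0.267·Cₑ + 1.1·0.28.
Cₑ = (8.612 − 0.308) / 0.267 = 31.1 mg/L.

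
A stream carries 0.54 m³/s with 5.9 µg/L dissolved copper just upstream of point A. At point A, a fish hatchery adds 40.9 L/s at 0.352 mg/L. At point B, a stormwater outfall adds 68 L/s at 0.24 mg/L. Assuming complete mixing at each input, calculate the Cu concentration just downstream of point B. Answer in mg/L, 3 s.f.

5.9 µg/L = 0.0059 mg/L.
40.9 L/s = 0.0409 m³/s.
After input A: C = (0.54·0.0059 + 0.0409·0.352) / 0.5809 = 0.03027 mg/L.
68 L/s = 0.068 m³/s.
After input B: C = (0.5809·0.03027 + 0.068·0.24) / 0.6489 = 0.05225 mg/L.

0.0522 mg/L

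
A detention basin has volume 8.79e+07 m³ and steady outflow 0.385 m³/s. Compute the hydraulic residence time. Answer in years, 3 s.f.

Q = 0.385 m³/s × 3.156e+07 s/yr = 1.215e+07 m³/yr.
Hydraulic residence time τ = V/Q = 8.79e+07/1.215e+07 = 7.235 yr.

7.23 yr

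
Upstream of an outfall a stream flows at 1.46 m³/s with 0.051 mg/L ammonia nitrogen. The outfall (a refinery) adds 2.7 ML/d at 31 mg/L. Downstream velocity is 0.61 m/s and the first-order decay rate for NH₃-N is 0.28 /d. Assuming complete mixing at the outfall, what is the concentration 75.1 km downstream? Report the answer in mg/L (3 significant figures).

2.7 ML/d = 0.03125 m³/s.
After complete mixing, C₀ = (0.03125·31 + 1.46·0.051) / 1.491 = 0.6996 mg/L.
Travel time t = 7.51e+04 m / 0.61 m/s = 1.231e+05 s = 1.425 d.
C = 0.6996·exp(−0.28·1.425) = 0.6996·0.671 = 0.4694 mg/L.

0.469 mg/L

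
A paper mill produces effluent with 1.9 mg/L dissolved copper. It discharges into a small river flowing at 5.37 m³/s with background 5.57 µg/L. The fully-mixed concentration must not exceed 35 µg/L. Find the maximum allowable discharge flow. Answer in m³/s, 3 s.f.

5.57 µg/L = 0.00557 mg/L.
35 µg/L = 0.035 mg/L.
Mass balance at complete mixing: C_std·(Q_w + Q_r) = Q_w·C_e + Q_r·C_b.
Rearranging, Q_w = Q_r·(C_std − C_b)/(C_e − C_std) = 5.37·(0.035 − 0.00557) / (1.9 − 0.035) = 0.08474 m³/s.

0.0847 m³/s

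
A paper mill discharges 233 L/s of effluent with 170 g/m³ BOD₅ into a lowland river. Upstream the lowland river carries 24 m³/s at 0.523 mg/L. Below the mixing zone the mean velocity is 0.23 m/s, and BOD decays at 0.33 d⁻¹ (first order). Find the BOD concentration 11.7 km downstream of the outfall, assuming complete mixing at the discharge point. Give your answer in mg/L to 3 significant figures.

1.77 mg/L

233 L/s = 0.233 m³/s.
After complete mixing, C₀ = (0.233·170 + 24·0.523) / 24.23 = 2.153 mg/L.
Travel time t = 1.17e+04 m / 0.23 m/s = 5.087e+04 s = 0.5888 d.
C = 2.153·exp(−0.33·0.5888) = 2.153·0.8234 = 1.772 mg/L.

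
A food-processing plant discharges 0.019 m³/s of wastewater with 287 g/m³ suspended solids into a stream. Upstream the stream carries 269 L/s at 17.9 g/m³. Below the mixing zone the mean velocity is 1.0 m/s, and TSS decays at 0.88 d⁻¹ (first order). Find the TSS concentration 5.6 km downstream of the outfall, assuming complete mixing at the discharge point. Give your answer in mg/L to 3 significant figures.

269 L/s = 0.269 m³/s.
After complete mixing, C₀ = (0.019·287 + 0.269·17.9) / 0.288 = 35.65 mg/L.
Travel time t = 5600 m / 1.0 m/s = 5600 s = 0.06481 d.
C = 35.65·exp(−0.88·0.06481) = 35.65·0.9446 = 33.68 mg/L.

33.7 mg/L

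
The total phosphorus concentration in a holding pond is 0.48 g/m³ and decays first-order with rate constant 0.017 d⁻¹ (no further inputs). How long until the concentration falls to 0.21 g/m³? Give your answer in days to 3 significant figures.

48.6 d

t = ln(C₀/C)/k = ln(0.48/0.21)/0.017 = 0.8267/0.017 = 48.63 d.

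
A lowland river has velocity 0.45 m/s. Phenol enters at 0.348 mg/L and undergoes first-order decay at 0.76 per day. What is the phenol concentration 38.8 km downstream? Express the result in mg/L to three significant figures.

Travel time t = 38.8 km / 0.45 m/s = 3.88e+04/0.45 = 8.622e+04 s = 0.9979 d.
First-order decay: C = 0.348·exp(−0.76·0.9979) = 0.348·0.4684 = 0.163 mg/L.

0.163 mg/L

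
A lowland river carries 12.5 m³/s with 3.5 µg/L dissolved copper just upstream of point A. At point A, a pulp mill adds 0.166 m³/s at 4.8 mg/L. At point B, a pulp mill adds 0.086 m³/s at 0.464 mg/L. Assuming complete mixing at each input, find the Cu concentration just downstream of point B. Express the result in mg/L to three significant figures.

0.0690 mg/L

3.5 µg/L = 0.0035 mg/L.
After input A: C = (12.5·0.0035 + 0.166·4.8) / 12.67 = 0.06636 mg/L.
After input B: C = (12.67·0.06636 + 0.086·0.464) / 12.75 = 0.06904 mg/L.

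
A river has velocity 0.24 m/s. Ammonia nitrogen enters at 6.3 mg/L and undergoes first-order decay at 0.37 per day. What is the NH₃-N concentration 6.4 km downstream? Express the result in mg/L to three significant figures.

Travel time t = 6.4 km / 0.24 m/s = 6400/0.24 = 2.667e+04 s = 0.3086 d.
First-order decay: C = 6.3·exp(−0.37·0.3086) = 6.3·0.8921 = 5.62 mg/L.

5.62 mg/L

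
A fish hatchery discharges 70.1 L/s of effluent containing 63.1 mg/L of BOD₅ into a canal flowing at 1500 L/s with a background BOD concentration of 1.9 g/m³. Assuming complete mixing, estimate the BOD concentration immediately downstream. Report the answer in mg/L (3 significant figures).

4.63 mg/L

70.1 L/s = 0.0701 m³/s.
1500 L/s = 1.5 m³/s.
By mass balance at complete mixing, C = (0.0701·63.1 + 1.5·1.9) / (0.0701 + 1.5) = 7.273/1.57 = 4.632 mg/L.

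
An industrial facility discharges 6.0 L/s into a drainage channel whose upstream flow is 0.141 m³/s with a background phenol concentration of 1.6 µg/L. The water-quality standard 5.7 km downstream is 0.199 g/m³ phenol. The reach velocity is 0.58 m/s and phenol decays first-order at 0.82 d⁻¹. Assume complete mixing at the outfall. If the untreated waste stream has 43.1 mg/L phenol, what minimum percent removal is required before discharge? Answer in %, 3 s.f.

87.7 %

6.0 L/s = 0.006 m³/s.
1.6 µg/L = 0.0016 mg/L.
Travel time to the compliance point: t = 5700/0.58 = 9828 s = 0.1137 d; decay factor exp(−0.82·0.1137) = 0.9109.
So the concentration just after mixing may be at most 0.199/0.9109 = 0.2185 mg/L.
Mass balance: 0.2185·0.147 = 0.006·Cₑ + 0.141·0.0016.
Cₑ = (0.03211 − 0.0002256) / 0.006 = 5.315 mg/L.
Required removal = 1 − 5.315/43.1 = 87.67 %.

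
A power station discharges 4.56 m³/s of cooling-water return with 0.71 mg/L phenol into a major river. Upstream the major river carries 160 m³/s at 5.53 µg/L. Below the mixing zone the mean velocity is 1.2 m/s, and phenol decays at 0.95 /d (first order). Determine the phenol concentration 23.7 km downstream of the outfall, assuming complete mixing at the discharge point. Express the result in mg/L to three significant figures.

0.0202 mg/L

5.53 µg/L = 0.00553 mg/L.
After complete mixing, C₀ = (4.56·0.71 + 160·0.00553) / 164.6 = 0.02505 mg/L.
Travel time t = 2.37e+04 m / 1.2 m/s = 1.975e+04 s = 0.2286 d.
C = 0.02505·exp(−0.95·0.2286) = 0.02505·0.8048 = 0.02016 mg/L.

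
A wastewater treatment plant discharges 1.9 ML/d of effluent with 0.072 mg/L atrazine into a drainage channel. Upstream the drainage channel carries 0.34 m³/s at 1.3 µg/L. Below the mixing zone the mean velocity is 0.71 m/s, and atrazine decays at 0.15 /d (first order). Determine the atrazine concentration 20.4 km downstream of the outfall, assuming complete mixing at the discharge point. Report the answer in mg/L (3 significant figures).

1.9 ML/d = 0.02199 m³/s.
1.3 µg/L = 0.0013 mg/L.
After complete mixing, C₀ = (0.02199·0.072 + 0.34·0.0013) / 0.362 = 0.005595 mg/L.
Travel time t = 2.04e+04 m / 0.71 m/s = 2.873e+04 s = 0.3326 d.
C = 0.005595·exp(−0.15·0.3326) = 0.005595·0.9513 = 0.005323 mg/L.

0.00532 mg/L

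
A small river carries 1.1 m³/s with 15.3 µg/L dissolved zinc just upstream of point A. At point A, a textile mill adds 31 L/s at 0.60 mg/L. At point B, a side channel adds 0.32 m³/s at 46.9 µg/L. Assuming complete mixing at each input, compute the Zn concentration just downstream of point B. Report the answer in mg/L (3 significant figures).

15.3 µg/L = 0.0153 mg/L.
31 L/s = 0.031 m³/s.
After input A: C = (1.1·0.0153 + 0.031·0.6) / 1.131 = 0.03133 mg/L.
46.9 µg/L = 0.0469 mg/L.
After input B: C = (1.131·0.03133 + 0.32·0.0469) / 1.451 = 0.03476 mg/L.

0.0348 mg/L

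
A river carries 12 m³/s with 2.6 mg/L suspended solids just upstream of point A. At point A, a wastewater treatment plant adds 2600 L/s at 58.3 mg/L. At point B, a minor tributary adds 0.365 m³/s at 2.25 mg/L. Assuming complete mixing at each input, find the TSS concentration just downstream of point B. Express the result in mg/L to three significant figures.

12.3 mg/L

2600 L/s = 2.6 m³/s.
After input A: C = (12·2.6 + 2.6·58.3) / 14.6 = 12.52 mg/L.
After input B: C = (14.6·12.52 + 0.365·2.25) / 14.96 = 12.27 mg/L.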